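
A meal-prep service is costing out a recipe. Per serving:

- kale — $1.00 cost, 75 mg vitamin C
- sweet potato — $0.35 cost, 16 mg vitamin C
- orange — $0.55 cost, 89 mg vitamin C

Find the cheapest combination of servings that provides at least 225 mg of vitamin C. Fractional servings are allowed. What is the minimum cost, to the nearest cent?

Cost per mg of vitamin C: orange $0.0062, kale $0.0133, sweet potato $0.0219.
With no serving limits, use only orange: 225 mg / 89 mg = 2.528 servings × $0.55 = $1.39.

$1.39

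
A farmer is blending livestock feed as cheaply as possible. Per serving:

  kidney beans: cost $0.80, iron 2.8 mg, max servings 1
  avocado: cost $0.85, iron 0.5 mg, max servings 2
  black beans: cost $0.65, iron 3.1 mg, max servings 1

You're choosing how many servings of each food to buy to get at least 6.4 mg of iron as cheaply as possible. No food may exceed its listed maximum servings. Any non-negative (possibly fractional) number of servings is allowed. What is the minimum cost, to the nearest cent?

$2.30

Cost per mg of iron: black beans $0.2097, kidney beans $0.2857, avocado $1.7000.
Take 1 serving of black beans: +3.1 mg iron for $0.65 (total $0.65, still need 3.3 mg).
Take 1 serving of kidney beans: +2.8 mg iron for $0.80 (total $1.45, still need 0.5 mg).
Take 1 serving of avocado: +0.5 mg iron for $0.85 (total $2.30, still need 0.0 mg).
Greedy by cheapest-per-mg is optimal for a single linear constraint, so the minimum cost is $2.30.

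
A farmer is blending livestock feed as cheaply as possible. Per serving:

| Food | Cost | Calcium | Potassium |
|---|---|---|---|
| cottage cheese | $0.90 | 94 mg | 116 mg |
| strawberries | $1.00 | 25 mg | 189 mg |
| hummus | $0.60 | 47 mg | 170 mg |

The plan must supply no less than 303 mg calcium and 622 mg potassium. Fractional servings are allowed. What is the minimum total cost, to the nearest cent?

A basic optimal solution has at most two foods positive. Try each food alone and each pair with both targets met exactly.
cottage cheese only: max(303/94, 622/116) = 5.362 servings → $4.83.
strawberries only: max(303/25, 622/189) = 12.12 servings → $12.12.
hummus only: max(303/47, 622/170) = 6.447 servings → $3.87.
cottage cheese + strawberries with both tight: 2.806 servings and 1.569 servings → $4.09.
cottage cheese + hummus with both tight: 2.116 servings and 2.215 servings → $3.23.
strawberries + hummus: intersection lies outside the first quadrant.
The minimum over all feasible corners is $3.23.

$3.23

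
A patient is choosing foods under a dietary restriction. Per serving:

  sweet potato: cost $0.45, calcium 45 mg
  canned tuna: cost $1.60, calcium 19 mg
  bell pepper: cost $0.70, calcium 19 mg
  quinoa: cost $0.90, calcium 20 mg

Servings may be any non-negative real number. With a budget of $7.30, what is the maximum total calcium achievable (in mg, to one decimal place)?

730.0 mg

Calcium per dollar: sweet potato 100, bell pepper 27.14, quinoa 22.22, canned tuna 11.88.
With no serving limits, spend the whole cost allowance on sweet potato: $7.30 / $0.45 × 45 mg = 730.0 mg.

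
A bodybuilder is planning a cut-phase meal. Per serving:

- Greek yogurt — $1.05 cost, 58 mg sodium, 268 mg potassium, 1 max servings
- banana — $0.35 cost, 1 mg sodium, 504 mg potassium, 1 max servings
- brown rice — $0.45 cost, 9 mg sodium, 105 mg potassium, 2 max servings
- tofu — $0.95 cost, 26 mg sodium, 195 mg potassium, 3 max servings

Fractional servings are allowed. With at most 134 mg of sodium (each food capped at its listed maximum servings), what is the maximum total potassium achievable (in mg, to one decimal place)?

1470.0 mg

Potassium per mg sodium: banana 504, brown rice 11.67, tofu 7.5, Greek yogurt 4.621.
Take 1 serving of banana: uses 1 mg sodium, +504.0 mg potassium (running total 504.0 mg).
Take 2 servings of brown rice: uses 18 mg sodium, +210.0 mg potassium (running total 714.0 mg).
Take 3 servings of tofu: uses 78 mg sodium, +585.0 mg potassium (running total 1299.0 mg).
Take 0.6379 servings of Greek yogurt: uses 37 mg sodium, +171.0 mg potassium (running total 1470.0 mg).
Filling greedily by potassium-per-mg sodium is optimal for one linear limit, giving 1470.0 mg.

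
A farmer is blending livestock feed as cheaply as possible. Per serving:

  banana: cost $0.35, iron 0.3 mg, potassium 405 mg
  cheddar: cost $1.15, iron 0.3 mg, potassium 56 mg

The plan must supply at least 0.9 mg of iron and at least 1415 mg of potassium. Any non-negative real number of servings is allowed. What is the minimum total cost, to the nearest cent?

$1.22

banana only: max(0.9/0.3, 1415/405) = 3.494 servings → $1.22.
cheddar only: max(0.9/0.3, 1415/56) = 25.27 servings → $29.06.
banana + cheddar: the both-tight solution has a negative serving — not a feasible corner.
So the least-cost plan costs $1.22.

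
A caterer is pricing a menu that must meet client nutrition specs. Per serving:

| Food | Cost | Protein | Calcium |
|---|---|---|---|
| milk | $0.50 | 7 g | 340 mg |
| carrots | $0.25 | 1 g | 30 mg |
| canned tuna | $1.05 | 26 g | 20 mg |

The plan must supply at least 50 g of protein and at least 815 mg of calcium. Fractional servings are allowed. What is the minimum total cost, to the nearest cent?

$2.52

A basic optimal solution has at most two foods positive. Try each food alone and each pair with both targets met exactly.
milk only: max(50/7, 815/340) = 7.143 servings → $3.57.
carrots only: max(50/1, 815/30) = 50 servings → $12.50.
canned tuna only: max(50/26, 815/20) = 40.75 servings → $42.79.
milk + carrots: intersection lies outside the first quadrant.
milk + canned tuna with both tight: 2.321 servings and 1.298 servings → $2.52.
carrots + canned tuna with both tight: 26.57 servings and 0.9013 servings → $7.59.
So the least-cost plan costs $2.52.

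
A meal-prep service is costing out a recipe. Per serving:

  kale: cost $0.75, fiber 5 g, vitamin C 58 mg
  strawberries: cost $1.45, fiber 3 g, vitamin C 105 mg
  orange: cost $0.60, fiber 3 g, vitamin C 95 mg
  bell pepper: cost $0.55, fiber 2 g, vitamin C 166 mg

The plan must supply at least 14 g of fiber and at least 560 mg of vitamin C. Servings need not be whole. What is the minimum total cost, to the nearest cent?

$2.80

At the optimum either one food covers both requirements or two foods hit both targets exactly; no other combination can be cheaper.
kale only: max(14/5, 560/58) = 9.655 servings → $7.24.
strawberries only: max(14/3, 560/105) = 5.333 servings → $7.73.
orange only: max(14/3, 560/95) = 5.895 servings → $3.54.
bell pepper only: max(14/2, 560/166) = 7 servings → $3.85.
kale + strawberries: the both-tight solution has a negative serving — not a feasible corner.
kale + orange: the both-tight solution has a negative serving — not a feasible corner.
kale + bell pepper with both tight: 1.686 servings and 2.784 servings → $2.80.
strawberries + orange: intersection lies outside the first quadrant.
strawberries + bell pepper with both tight: 4.181 servings and 0.7292 servings → $6.46.
orange + bell pepper with both tight: 3.909 servings and 1.136 servings → $2.97.
So the least-cost plan costs $2.80.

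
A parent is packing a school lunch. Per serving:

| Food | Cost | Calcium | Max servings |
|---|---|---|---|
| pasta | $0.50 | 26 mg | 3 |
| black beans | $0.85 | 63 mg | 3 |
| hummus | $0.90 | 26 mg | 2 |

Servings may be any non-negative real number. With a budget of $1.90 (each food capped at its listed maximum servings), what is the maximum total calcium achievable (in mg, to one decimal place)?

Calcium per dollar: black beans 74.12, pasta 52, hummus 28.89.
Take 2.235 servings of black beans: spends $1.90, +140.8 mg calcium (running total 140.8 mg).
Filling greedily by calcium-per-dollar is optimal for one linear limit, giving 140.8 mg.

140.8 mg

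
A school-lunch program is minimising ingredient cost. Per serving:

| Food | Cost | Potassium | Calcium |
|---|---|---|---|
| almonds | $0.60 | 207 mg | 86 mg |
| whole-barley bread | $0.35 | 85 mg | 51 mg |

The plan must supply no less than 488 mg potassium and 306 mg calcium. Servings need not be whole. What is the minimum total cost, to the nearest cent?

Minimising a linear cost over {potassium ≥ 488, calcium ≥ 306, servings ≥ 0} — the optimum is at a vertex, using one or two foods.
almonds only: max(488/207, 306/86) = 3.558 servings → $2.13.
whole-barley bread only: max(488/85, 306/51) = 6 servings → $2.10.
almonds + whole-barley bread: the both-tight solution has a negative serving — not a feasible corner.
The minimum over all feasible corners is $2.10.

$2.10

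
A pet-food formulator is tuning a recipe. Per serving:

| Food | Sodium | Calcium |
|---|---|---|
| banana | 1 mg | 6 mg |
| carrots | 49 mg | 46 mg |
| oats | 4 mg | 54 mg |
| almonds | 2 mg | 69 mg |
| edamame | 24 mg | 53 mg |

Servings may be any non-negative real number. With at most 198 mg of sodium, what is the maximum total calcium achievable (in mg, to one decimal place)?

6831.0 mg

Calcium per mg sodium: almonds 34.5, oats 13.5, banana 6, edamame 2.208, carrots 0.9388.
With no serving limits, spend the whole sodium allowance on almonds: 198 mg / 2 mg × 69 mg = 6831.0 mg.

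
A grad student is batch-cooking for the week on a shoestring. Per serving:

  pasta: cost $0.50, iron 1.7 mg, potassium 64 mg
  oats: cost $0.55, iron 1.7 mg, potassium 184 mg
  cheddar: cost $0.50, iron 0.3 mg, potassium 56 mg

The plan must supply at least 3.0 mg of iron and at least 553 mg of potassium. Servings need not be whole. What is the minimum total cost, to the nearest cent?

Compare the cost at each extreme point of the feasible region.
pasta only: max(3.0/1.7, 553/64) = 8.641 servings → $4.32.
oats only: max(3.0/1.7, 553/184) = 3.005 servings → $1.65.
cheddar only: max(3.0/0.3, 553/56) = 10 servings → $5.00.
pasta + oats with both targets exact would need a negative amount; discard.
pasta + cheddar with both tight: 0.02763 servings and 9.843 servings → $4.94.
oats + cheddar with both tight: 0.0525 servings and 9.703 servings → $4.88.
So the least-cost plan costs $1.65.

$1.65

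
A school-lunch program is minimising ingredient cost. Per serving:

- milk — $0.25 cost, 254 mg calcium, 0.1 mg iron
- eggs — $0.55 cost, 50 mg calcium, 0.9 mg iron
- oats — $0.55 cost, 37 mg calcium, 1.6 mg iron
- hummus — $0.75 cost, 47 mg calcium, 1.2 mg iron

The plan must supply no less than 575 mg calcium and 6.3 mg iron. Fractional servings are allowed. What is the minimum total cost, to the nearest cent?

$2.53

With two linear requirements the optimum uses one or two foods; enumerate the corners.
milk only: max(575/254, 6.3/0.1) = 63 servings → $15.75.
eggs only: max(575/50, 6.3/0.9) = 11.5 servings → $6.33.
oats only: max(575/37, 6.3/1.6) = 15.54 servings → $8.55.
hummus only: max(575/47, 6.3/1.2) = 12.23 servings → $9.18.
milk + eggs with both tight: 0.9056 servings and 6.899 servings → $4.02.
milk + oats with both tight: 1.706 servings and 3.831 servings → $2.53.
milk + hummus with both tight: 1.313 servings and 5.141 servings → $4.18.
eggs + oats: intersection lies outside the first quadrant.
eggs + hummus with both targets exact would need a negative amount; discard.
oats + hummus with both targets exact would need a negative amount; discard.
The minimum over all feasible corners is $2.53.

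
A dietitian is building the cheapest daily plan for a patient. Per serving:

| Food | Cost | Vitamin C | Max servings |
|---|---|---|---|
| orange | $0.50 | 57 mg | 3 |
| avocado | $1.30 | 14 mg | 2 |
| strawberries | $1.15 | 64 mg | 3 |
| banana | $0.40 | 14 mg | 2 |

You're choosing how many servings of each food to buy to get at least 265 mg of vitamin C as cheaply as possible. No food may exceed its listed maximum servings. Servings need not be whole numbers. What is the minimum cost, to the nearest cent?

Cost per mg of vitamin C: orange $0.0088, strawberries $0.0180, banana $0.0286, avocado $0.0929.
Take 3 servings of orange: +171.0 mg vitamin C for $1.50 (total $1.50, still need 94.0 mg).
Take 1.469 servings of strawberries: +94.0 mg vitamin C for $1.69 (total $3.19, still need 0.0 mg).
Greedy by cheapest-per-mg is optimal for a single linear constraint, so the minimum cost is $3.19.

$3.19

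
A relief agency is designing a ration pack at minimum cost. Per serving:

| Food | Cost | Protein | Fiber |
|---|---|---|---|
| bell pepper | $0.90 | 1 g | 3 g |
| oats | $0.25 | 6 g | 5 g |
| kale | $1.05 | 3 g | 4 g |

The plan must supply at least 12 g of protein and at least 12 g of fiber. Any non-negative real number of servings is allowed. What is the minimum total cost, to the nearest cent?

For a min-cost LP with two ≥-constraints, a basic feasible solution has at most two positive variables.
bell pepper only: max(12/1, 12/3) = 12 servings → $10.80.
oats only: max(12/6, 12/5) = 2.4 servings → $0.60.
kale only: max(12/3, 12/4) = 4 servings → $4.20.
bell pepper + oats with both tight: 0.9231 servings and 1.846 servings → $1.29.
bell pepper + kale: the both-tight solution has a negative serving — not a feasible corner.
oats + kale with both tight: 1.333 servings and 1.333 servings → $1.73.
So the least-cost plan costs $0.60.

$0.60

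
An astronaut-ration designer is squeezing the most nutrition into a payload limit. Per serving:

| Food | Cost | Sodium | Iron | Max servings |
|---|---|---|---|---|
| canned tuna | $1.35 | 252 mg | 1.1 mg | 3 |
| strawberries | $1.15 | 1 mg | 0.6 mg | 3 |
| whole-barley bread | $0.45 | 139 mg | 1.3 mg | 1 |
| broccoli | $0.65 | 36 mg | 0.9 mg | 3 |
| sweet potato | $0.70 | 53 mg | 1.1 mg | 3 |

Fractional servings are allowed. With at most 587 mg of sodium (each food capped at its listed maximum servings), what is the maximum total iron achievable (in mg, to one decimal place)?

Iron per mg sodium: strawberries 0.6, broccoli 0.025, sweet potato 0.02075, whole-barley bread 0.009353, canned tuna 0.004365.
Take 3 servings of strawberries: uses 3 mg sodium, +1.8 mg iron (running total 1.8 mg).
Take 3 servings of broccoli: uses 108 mg sodium, +2.7 mg iron (running total 4.5 mg).
Take 3 servings of sweet potato: uses 159 mg sodium, +3.3 mg iron (running total 7.8 mg).
Take 1 serving of whole-barley bread: uses 139 mg sodium, +1.3 mg iron (running total 9.1 mg).
Take 0.7063 servings of canned tuna: uses 178 mg sodium, +0.8 mg iron (running total 9.9 mg).
Filling greedily by iron-per-mg sodium is optimal for one linear limit, giving 9.9 mg.

9.9 mg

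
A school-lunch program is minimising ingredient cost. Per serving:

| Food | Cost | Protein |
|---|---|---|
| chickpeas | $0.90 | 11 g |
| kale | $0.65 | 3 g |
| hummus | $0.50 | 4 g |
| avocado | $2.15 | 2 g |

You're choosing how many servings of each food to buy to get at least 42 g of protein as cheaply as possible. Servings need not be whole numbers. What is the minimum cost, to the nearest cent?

$3.44

Cost per g of protein: chickpeas $0.0818, hummus $0.1250, kale $0.2167, avocado $1.0750.
With no serving limits, use only chickpeas: 42 g / 11 g = 3.818 servings × $0.90 = $3.44.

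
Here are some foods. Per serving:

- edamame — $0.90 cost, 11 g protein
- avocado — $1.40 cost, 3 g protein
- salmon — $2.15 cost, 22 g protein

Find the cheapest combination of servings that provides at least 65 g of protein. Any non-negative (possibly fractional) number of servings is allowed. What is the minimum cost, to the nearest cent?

Cost per g of protein: edamame $0.0818, salmon $0.0977, avocado $0.4667.
With no serving limits, use only edamame: 65 g / 11 g = 5.909 servings × $0.90 = $5.32.

$5.32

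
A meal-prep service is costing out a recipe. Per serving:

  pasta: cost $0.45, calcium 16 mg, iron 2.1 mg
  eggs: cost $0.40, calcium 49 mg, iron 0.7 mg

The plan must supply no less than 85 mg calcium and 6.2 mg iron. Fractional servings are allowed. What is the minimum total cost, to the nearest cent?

$1.54

With two linear requirements the optimum uses one or two foods; enumerate the corners.
pasta only: max(85/16, 6.2/2.1) = 5.312 servings → $2.39.
eggs only: max(85/49, 6.2/0.7) = 8.857 servings → $3.54.
pasta + eggs with both tight: 2.664 servings and 0.8648 servings → $1.54.
Cheapest feasible corner: $1.54.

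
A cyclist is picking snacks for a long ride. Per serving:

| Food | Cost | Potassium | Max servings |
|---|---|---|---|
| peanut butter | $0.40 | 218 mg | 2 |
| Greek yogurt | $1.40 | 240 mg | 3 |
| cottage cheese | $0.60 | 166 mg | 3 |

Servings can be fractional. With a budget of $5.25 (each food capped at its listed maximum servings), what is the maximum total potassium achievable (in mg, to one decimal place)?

Potassium per dollar: peanut butter 545, cottage cheese 276.7, Greek yogurt 171.4.
Take 2 servings of peanut butter: spends $0.80, +436.0 mg potassium (running total 436.0 mg).
Take 3 servings of cottage cheese: spends $1.80, +498.0 mg potassium (running total 934.0 mg).
Take 1.893 servings of Greek yogurt: spends $2.65, +454.3 mg potassium (running total 1388.3 mg).
Filling greedily by potassium-per-dollar is optimal for one linear limit, giving 1388.3 mg.

1388.3 mg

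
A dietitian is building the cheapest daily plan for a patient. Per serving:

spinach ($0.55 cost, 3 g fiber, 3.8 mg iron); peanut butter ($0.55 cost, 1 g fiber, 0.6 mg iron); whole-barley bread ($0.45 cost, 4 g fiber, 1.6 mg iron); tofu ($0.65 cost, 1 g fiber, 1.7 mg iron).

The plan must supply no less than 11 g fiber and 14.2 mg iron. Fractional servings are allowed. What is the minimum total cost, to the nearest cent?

$2.06

An LP optimum is at a vertex; with two nutrient constraints at most two foods are used. Check each candidate.
spinach only: max(11/3, 14.2/3.8) = 3.737 servings → $2.06.
peanut butter only: max(11/1, 14.2/0.6) = 23.67 servings → $13.02.
whole-barley bread only: max(11/4, 14.2/1.6) = 8.875 servings → $3.99.
tofu only: max(11/1, 14.2/1.7) = 11 servings → $7.15.
spinach + peanut butter: the both-tight solution has a negative serving — not a feasible corner.
spinach + whole-barley bread: the both-tight solution has a negative serving — not a feasible corner.
spinach + tofu with both tight: 3.462 servings and 0.6154 servings → $2.30.
peanut butter + whole-barley bread: the both-tight solution has a negative serving — not a feasible corner.
peanut butter + tofu with both tight: 4.091 servings and 6.909 servings → $6.74.
whole-barley bread + tofu with both tight: 0.8654 servings and 7.538 servings → $5.29.
Cheapest feasible corner: $2.06.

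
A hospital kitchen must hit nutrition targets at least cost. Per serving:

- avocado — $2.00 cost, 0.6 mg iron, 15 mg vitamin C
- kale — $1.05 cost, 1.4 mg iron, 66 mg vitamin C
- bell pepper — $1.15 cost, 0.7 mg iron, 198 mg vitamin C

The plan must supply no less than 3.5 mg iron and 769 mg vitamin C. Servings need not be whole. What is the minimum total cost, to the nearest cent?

Minimising a linear cost over {iron ≥ 3.5, vitamin C ≥ 769, servings ≥ 0} — the optimum is at a vertex, using one or two foods.
avocado only: max(3.5/0.6, 769/15) = 51.27 servings → $102.53.
kale only: max(3.5/1.4, 769/66) = 11.65 servings → $12.23.
bell pepper only: max(3.5/0.7, 769/198) = 5 servings → $5.75.
avocado + kale: the both-tight solution has a negative serving — not a feasible corner.
avocado + bell pepper with both tight: 1.428 servings and 3.776 servings → $7.20.
kale + bell pepper with both tight: 0.6697 servings and 3.661 servings → $4.91.
The minimum over all feasible corners is $4.91.

$4.91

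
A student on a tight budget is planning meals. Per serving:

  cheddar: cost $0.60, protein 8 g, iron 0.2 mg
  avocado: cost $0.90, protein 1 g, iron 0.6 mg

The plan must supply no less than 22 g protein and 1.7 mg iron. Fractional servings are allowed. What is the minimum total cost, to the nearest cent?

Compare the cost at each extreme point of the feasible region.
cheddar only: max(22/8, 1.7/0.2) = 8.5 servings → $5.10.
avocado only: max(22/1, 1.7/0.6) = 22 servings → $19.80.
cheddar + avocado with both tight: 2.5 servings and 2 servings → $3.30.
The minimum over all feasible corners is $3.30.

$3.30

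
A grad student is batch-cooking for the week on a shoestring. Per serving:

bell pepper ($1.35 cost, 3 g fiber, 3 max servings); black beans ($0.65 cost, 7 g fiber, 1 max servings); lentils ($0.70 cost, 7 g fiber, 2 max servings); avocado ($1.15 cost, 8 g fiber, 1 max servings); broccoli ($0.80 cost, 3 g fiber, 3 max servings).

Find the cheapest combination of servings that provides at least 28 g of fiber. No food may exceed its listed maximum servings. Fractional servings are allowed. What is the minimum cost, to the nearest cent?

$3.06

Cost per g of fiber: black beans $0.0929, lentils $0.1000, avocado $0.1437, broccoli $0.2667, bell pepper $0.4500.
Take 1 serving of black beans: +7.0 g fiber for $0.65 (total $0.65, still need 21.0 g).
Take 2 servings of lentils: +14.0 g fiber for $1.40 (total $2.05, still need 7.0 g).
Take 0.875 servings of avocado: +7.0 g fiber for $1.01 (total $3.06, still need 0.0 g).
Greedy by cheapest-per-g is optimal for a single linear constraint, so the minimum cost is $3.06.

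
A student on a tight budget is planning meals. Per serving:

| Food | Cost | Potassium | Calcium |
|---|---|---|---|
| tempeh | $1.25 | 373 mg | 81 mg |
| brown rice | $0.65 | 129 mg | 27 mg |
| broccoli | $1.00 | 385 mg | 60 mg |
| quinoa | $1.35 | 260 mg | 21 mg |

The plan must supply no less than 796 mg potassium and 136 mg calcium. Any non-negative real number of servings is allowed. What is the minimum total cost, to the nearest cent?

$2.21

For a min-cost LP with two ≥-constraints, a basic feasible solution has at most two positive variables.
tempeh only: max(796/373, 136/81) = 2.134 servings → $2.67.
brown rice only: max(796/129, 136/27) = 6.171 servings → $4.01.
broccoli only: max(796/385, 136/60) = 2.267 servings → $2.27.
quinoa only: max(796/260, 136/21) = 6.476 servings → $8.74.
tempeh + brown rice with both targets exact would need a negative amount; discard.
tempeh + broccoli with both tight: 0.5224 servings and 1.561 servings → $2.21.
tempeh + quinoa with both tight: 1.41 servings and 1.039 servings → $3.17.
brown rice + broccoli with both tight: 1.733 servings and 1.487 servings → $2.61.
brown rice + quinoa with both tight: 4.325 servings and 0.9158 servings → $4.05.
broccoli + quinoa with both targets exact would need a negative amount; discard.
Cheapest feasible corner: $2.21.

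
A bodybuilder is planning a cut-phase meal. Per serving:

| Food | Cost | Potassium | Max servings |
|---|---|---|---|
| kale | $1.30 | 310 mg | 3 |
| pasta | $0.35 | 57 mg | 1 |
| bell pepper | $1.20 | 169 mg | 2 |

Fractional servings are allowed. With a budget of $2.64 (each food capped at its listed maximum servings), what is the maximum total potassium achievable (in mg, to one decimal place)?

629.5 mg

Potassium per dollar: kale 238.5, pasta 162.9, bell pepper 140.8.
Take 2.031 servings of kale: spends $2.64, +629.5 mg potassium (running total 629.5 mg).
Greedy by best ratio exhausts the cost allowance optimally: 629.5 mg.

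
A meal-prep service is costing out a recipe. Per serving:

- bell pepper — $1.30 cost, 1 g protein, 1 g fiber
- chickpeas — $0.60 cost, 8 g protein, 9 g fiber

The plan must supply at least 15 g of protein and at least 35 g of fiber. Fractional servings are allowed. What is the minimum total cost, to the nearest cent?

Minimising a linear cost over {protein ≥ 15, fiber ≥ 35, servings ≥ 0} — the optimum is at a vertex, using one or two foods.
bell pepper only: max(15/1, 35/1) = 35 servings → $45.50.
chickpeas only: max(15/8, 35/9) = 3.889 servings → $2.33.
bell pepper + chickpeas: intersection lies outside the first quadrant.
The minimum over all feasible corners is $2.33.

$2.33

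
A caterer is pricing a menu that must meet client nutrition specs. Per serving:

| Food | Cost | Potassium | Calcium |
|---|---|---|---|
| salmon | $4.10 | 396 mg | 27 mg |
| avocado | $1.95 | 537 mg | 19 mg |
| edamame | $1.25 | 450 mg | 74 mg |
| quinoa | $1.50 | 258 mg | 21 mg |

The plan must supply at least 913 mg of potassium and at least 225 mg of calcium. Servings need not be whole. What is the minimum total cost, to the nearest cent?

$3.80

This is a tiny linear program; its minimum lies at a vertex of the feasible set. List the vertices and price them.
salmon only: max(913/396, 225/27) = 8.333 servings → $34.17.
avocado only: max(913/537, 225/19) = 11.84 servings → $23.09.
edamame only: max(913/450, 225/74) = 3.041 servings → $3.80.
quinoa only: max(913/258, 225/21) = 10.71 servings → $16.07.
salmon + avocado with both targets exact would need a negative amount; discard.
salmon + edamame: intersection lies outside the first quadrant.
salmon + quinoa with both targets exact would need a negative amount; discard.
avocado + edamame: intersection lies outside the first quadrant.
avocado + quinoa: the both-tight solution has a negative serving — not a feasible corner.
edamame + quinoa: intersection lies outside the first quadrant.
Cheapest feasible corner: $3.80.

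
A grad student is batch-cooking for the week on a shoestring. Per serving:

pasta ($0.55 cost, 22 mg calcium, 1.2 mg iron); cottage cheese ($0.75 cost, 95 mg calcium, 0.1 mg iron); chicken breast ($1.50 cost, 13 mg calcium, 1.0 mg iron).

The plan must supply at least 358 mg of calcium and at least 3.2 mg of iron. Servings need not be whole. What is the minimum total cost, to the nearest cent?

This is a tiny linear program; its minimum lies at a vertex of the feasible set. List the vertices and price them.
pasta only: max(358/22, 3.2/1.2) = 16.27 servings → $8.95.
cottage cheese only: max(358/95, 3.2/0.1) = 32 servings → $24.00.
chicken breast only: max(358/13, 3.2/1.0) = 27.54 servings → $41.31.
pasta + cottage cheese with both tight: 2.399 servings and 3.213 servings → $3.73.
pasta + chicken breast with both targets exact would need a negative amount; discard.
cottage cheese + chicken breast with both tight: 3.377 servings and 2.862 servings → $6.83.
The minimum over all feasible corners is $3.73.

$3.73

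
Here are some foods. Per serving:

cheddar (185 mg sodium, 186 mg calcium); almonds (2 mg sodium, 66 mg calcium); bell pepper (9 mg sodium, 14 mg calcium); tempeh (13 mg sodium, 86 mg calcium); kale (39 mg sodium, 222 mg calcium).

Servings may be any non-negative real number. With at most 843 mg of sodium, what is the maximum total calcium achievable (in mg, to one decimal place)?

Calcium per mg sodium: almonds 33, tempeh 6.615, kale 5.692, bell pepper 1.556, cheddar 1.005.
With no serving limits, spend the whole sodium allowance on almonds: 843 mg / 2 mg × 66 mg = 27819.0 mg.

27819.0 mg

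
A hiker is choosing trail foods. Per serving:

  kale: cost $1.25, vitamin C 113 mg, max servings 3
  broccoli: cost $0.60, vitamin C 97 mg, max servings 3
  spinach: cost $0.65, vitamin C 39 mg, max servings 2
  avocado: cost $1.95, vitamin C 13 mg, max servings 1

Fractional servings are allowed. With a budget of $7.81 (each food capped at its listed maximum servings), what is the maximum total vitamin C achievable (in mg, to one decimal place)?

Vitamin C per dollar: broccoli 161.7, kale 90.4, spinach 60, avocado 6.667.
Take 3 servings of broccoli: spends $1.80, +291.0 mg vitamin C (running total 291.0 mg).
Take 3 servings of kale: spends $3.75, +339.0 mg vitamin C (running total 630.0 mg).
Take 2 servings of spinach: spends $1.30, +78.0 mg vitamin C (running total 708.0 mg).
Take 0.4923 servings of avocado: spends $0.96, +6.4 mg vitamin C (running total 714.4 mg).
Greedy by best ratio exhausts the cost allowance optimally: 714.4 mg.

714.4 mg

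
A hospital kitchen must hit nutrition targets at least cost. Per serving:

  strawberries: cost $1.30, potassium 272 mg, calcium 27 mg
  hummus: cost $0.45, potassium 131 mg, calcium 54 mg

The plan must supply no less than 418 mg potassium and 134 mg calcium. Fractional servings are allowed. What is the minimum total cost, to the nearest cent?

$1.44

Minimising a linear cost over {potassium ≥ 418, calcium ≥ 134, servings ≥ 0} — the optimum is at a vertex, using one or two foods.
strawberries only: max(418/272, 134/27) = 4.963 servings → $6.45.
hummus only: max(418/131, 134/54) = 3.191 servings → $1.44.
strawberries + hummus with both tight: 0.45 servings and 2.256 servings → $1.60.
Cheapest feasible corner: $1.44.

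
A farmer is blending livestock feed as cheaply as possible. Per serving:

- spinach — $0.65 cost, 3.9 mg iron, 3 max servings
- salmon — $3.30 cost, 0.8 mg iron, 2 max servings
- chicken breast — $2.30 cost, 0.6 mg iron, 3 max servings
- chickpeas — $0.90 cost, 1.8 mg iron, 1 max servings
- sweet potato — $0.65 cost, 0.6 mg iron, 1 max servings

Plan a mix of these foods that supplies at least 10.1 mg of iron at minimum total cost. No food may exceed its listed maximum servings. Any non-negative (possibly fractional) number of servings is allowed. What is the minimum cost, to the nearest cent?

$1.68

Cost per mg of iron: spinach $0.1667, chickpeas $0.5000, sweet potato $1.0833, chicken breast $3.8333, salmon $4.1250.
Take 2.59 servings of spinach: +10.1 mg iron for $1.68 (total $1.68, still need 0.0 mg).
Greedy by cheapest-per-mg is optimal for a single linear constraint, so the minimum cost is $1.68.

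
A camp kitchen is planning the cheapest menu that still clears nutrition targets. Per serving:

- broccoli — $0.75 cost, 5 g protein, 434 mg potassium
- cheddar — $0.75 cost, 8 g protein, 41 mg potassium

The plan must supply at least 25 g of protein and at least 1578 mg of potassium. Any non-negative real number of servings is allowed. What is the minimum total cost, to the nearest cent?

Compare the cost at each extreme point of the feasible region.
broccoli only: max(25/5, 1578/434) = 5 servings → $3.75.
cheddar only: max(25/8, 1578/41) = 38.49 servings → $28.87.
broccoli + cheddar with both tight: 3.55 servings and 0.906 servings → $3.34.
So the least-cost plan costs $3.34.

$3.34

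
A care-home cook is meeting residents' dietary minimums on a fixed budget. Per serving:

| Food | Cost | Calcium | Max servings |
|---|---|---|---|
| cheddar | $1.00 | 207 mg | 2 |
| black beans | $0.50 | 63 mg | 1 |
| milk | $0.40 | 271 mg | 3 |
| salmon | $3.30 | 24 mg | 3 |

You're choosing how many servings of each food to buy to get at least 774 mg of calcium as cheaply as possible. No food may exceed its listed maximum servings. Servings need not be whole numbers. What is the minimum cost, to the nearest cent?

$1.14

Cost per mg of calcium: milk $0.0015, cheddar $0.0048, black beans $0.0079, salmon $0.1375.
Take 2.856 servings of milk: +774.0 mg calcium for $1.14 (total $1.14, still need 0.0 mg).
Filling from the cheapest source first is optimal under one linear minimum: $1.14.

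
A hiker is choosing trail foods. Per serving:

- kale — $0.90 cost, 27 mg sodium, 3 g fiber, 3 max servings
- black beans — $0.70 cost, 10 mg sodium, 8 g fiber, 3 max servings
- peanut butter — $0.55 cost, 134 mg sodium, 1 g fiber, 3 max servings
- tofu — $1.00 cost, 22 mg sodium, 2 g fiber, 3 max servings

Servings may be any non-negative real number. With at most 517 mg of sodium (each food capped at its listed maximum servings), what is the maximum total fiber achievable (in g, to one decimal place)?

Fiber per mg sodium: black beans 0.8, kale 0.1111, tofu 0.09091, peanut butter 0.007463.
Take 3 servings of black beans: uses 30 mg sodium, +24.0 g fiber (running total 24.0 g).
Take 3 servings of kale: uses 81 mg sodium, +9.0 g fiber (running total 33.0 g).
Take 3 servings of tofu: uses 66 mg sodium, +6.0 g fiber (running total 39.0 g).
Take 2.537 servings of peanut butter: uses 340 mg sodium, +2.5 g fiber (running total 41.5 g).
Filling greedily by fiber-per-mg sodium is optimal for one linear limit, giving 41.5 g.

41.5 g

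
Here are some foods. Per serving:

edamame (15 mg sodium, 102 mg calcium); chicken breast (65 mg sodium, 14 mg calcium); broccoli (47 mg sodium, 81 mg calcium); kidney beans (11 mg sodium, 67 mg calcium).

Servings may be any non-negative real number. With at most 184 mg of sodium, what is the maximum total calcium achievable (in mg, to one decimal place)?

1251.2 mg

Calcium per mg sodium: edamame 6.8, kidney beans 6.091, broccoli 1.723, chicken breast 0.2154.
With no serving limits, spend the whole sodium allowance on edamame: 184 mg / 15 mg × 102 mg = 1251.2 mg.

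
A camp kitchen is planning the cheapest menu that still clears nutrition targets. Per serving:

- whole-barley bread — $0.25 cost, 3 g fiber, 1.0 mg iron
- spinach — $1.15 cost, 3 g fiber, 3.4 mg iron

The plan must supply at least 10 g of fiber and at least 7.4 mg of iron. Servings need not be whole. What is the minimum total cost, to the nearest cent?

$1.85

A basic optimal solution has at most two foods positive. Try each food alone and each pair with both targets met exactly.
whole-barley bread only: max(10/3, 7.4/1.0) = 7.4 servings → $1.85.
spinach only: max(10/3, 7.4/3.4) = 3.333 servings → $3.83.
whole-barley bread + spinach with both tight: 1.639 servings and 1.694 servings → $2.36.
Cheapest feasible corner: $1.85.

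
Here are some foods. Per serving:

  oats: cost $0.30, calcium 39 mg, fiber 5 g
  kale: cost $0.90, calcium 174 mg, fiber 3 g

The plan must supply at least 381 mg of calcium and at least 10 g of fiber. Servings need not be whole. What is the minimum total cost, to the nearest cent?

$2.05

Check every corner: each single food scaled to meet both minima, and each pair solved so both constraints bind.
oats only: max(381/39, 10/5) = 9.769 servings → $2.93.
kale only: max(381/174, 10/3) = 3.333 servings → $3.00.
oats + kale with both tight: 0.7928 servings and 2.012 servings → $2.05.
Cheapest feasible corner: $2.05.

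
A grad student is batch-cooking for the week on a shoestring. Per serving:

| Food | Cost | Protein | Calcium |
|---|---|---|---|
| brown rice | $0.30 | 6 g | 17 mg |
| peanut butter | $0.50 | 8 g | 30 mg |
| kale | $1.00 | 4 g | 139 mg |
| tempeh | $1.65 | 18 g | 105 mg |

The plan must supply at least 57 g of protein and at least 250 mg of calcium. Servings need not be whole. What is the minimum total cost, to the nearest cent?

With two linear requirements the optimum uses one or two foods; enumerate the corners.
brown rice only: max(57/6, 250/17) = 14.71 servings → $4.41.
peanut butter only: max(57/8, 250/30) = 8.333 servings → $4.17.
kale only: max(57/4, 250/139) = 14.25 servings → $14.25.
tempeh only: max(57/18, 250/105) = 3.167 servings → $5.22.
brown rice + peanut butter: the both-tight solution has a negative serving — not a feasible corner.
brown rice + kale with both tight: 9.038 servings and 0.6932 servings → $3.40.
brown rice + tempeh with both tight: 4.583 servings and 1.639 servings → $4.08.
peanut butter + kale with both tight: 6.979 servings and 0.2923 servings → $3.78.
peanut butter + tempeh with both tight: 4.95 servings and 0.9667 servings → $4.07.
kale + tempeh: intersection lies outside the first quadrant.
So the least-cost plan costs $3.40.

$3.40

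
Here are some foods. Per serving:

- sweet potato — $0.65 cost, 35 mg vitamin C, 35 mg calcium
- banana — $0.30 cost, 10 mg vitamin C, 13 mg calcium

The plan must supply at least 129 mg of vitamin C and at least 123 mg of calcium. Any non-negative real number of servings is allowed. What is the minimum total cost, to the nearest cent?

The cheapest plan sits at a corner of the feasible region — with two constraints it uses at most two foods.
sweet potato only: max(129/35, 123/35) = 3.686 servings → $2.40.
banana only: max(129/10, 123/13) = 12.9 servings → $3.87.
sweet potato + banana: intersection lies outside the first quadrant.
The minimum over all feasible corners is $2.40.

$2.40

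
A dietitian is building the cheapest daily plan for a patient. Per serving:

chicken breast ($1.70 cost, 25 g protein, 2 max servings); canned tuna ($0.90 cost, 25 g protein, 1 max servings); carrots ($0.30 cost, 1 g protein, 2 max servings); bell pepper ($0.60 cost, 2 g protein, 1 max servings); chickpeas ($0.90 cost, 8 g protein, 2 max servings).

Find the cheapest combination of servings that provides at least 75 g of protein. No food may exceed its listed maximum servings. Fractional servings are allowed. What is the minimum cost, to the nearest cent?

Cost per g of protein: canned tuna $0.0360, chicken breast $0.0680, chickpeas $0.1125, carrots $0.3000, bell pepper $0.3000.
Take 1 serving of canned tuna: +25.0 g protein for $0.90 (total $0.90, still need 50.0 g).
Take 2 servings of chicken breast: +50.0 g protein for $3.40 (total $4.30, still need 0.0 g).
Filling from the cheapest source first is optimal under one linear minimum: $4.30.

$4.30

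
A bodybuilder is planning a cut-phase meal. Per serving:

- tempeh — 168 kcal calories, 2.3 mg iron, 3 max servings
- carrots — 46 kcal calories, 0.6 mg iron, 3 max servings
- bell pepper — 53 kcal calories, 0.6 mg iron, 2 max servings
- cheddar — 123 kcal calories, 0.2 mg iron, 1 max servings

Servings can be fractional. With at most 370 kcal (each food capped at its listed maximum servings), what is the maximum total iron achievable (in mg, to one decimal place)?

Iron per kcal: tempeh 0.01369, carrots 0.01304, bell pepper 0.01132, cheddar 0.001626.
Take 2.202 servings of tempeh: uses 370 kcal, +5.1 mg iron (running total 5.1 mg).
Filling greedily by iron-per-kcal is optimal for one linear limit, giving 5.1 mg.

5.1 mg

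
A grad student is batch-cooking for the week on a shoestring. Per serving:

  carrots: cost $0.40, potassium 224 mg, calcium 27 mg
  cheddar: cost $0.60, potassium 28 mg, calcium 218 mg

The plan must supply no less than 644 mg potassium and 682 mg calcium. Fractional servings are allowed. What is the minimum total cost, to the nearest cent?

$2.70

A basic optimal solution has at most two foods positive. Try each food alone and each pair with both targets met exactly.
carrots only: max(644/224, 682/27) = 25.26 servings → $10.10.
cheddar only: max(644/28, 682/218) = 23 servings → $13.80.
carrots + cheddar with both tight: 2.523 servings and 2.816 servings → $2.70.
Cheapest feasible corner: $2.70.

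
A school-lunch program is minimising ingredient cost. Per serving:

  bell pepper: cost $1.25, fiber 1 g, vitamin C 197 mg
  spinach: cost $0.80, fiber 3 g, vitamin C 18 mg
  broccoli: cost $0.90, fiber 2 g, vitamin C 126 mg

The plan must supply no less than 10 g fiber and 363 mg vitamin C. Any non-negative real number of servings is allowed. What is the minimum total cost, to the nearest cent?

$3.64

With two linear requirements the optimum uses one or two foods; enumerate the corners.
bell pepper only: max(10/1, 363/197) = 10 servings → $12.50.
spinach only: max(10/3, 363/18) = 20.17 servings → $16.13.
broccoli only: max(10/2, 363/126) = 5 servings → $4.50.
bell pepper + spinach with both tight: 1.586 servings and 2.805 servings → $4.23.
bell pepper + broccoli: intersection lies outside the first quadrant.
spinach + broccoli with both tight: 1.561 servings and 2.658 servings → $3.64.
So the least-cost plan costs $3.64.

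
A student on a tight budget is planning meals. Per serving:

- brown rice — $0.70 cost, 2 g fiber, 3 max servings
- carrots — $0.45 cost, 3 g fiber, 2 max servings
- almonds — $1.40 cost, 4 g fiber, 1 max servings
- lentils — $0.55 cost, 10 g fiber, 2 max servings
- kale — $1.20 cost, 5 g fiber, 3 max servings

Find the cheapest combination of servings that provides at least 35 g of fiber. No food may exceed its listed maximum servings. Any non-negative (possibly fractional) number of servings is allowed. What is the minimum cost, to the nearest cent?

$4.16

Cost per g of fiber: lentils $0.0550, carrots $0.1500, kale $0.2400, brown rice $0.3500, almonds $0.3500.
Take 2 servings of lentils: +20.0 g fiber for $1.10 (total $1.10, still need 15.0 g).
Take 2 servings of carrots: +6.0 g fiber for $0.90 (total $2.00, still need 9.0 g).
Take 1.8 servings of kale: +9.0 g fiber for $2.16 (total $4.16, still need 0.0 g).
Filling from the cheapest source first is optimal under one linear minimum: $4.16.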